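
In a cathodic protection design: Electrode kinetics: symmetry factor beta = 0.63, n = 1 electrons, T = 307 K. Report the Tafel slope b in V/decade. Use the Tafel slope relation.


Apply the Tafel slope relation: b = 2.303*R*T/(beta*n*F)
Numerator: 2.303 * 8.314 * 307 = 5878.17
Denominator: 0.63 * 1 * 96485 = 60785.55
b = 5878.17 / 60785.55 = 0.0967 V/decade

0.0967 V/decade


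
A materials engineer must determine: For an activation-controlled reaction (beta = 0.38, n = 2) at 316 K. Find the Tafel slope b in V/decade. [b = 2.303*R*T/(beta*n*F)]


Apply the Tafel slope relation: b = 2.303*R*T/(beta*n*F)
Numerator: 2.303 * 8.314 * 316 = 6050.5
Denominator: 0.38 * 2 * 96485 = 73328.6
b = 6050.5 / 73328.6 = 0.0825 V/decade

0.0825 V/decade


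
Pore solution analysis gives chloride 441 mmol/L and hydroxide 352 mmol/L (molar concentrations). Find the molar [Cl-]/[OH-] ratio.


Threshold parameter = [Cl-] / [OH-] (molar basis; both in mmol/L, so units cancel)
Ratio = 441 / 352 = 1.25

1.25


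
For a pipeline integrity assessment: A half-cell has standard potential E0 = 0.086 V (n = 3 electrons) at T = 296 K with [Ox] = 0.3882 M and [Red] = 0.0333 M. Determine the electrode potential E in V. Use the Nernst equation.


Apply the Nernst equation: E = E0 + (RT/nF)*ln([Ox]/[Red])
Step 1: RT/nF = 8.314*296/(3*96485) = 0.00850199 V
Step 2: [Ox]/[Red] = 0.3882/0.0333 = 11.657658
Step 3: ln(11.657658) = 2.455963
Step 4: correction = 0.00850199 * 2.455963 = 0.021 V
E = 0.086 + 0.021 = 0.107 V

0.107 V


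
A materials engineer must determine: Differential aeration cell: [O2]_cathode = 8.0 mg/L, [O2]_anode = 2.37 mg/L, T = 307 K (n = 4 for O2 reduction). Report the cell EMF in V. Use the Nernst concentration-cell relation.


Apply the Nernst concentration-cell relation: E = (RT/nF)*ln(C_cathode/C_anode)
RT/nF = 8.314*307/(4*96485) = 0.00661346 V
ln(8.0/2.37) = 1.21655
E = 0.00661346 * 1.21655 = 0.00805 V

0.00805 V


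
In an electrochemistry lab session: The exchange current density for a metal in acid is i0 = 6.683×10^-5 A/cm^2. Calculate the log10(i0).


i0 = 6.683×10^-5 A/cm^2
log10(i0) = -4.175

-4.175


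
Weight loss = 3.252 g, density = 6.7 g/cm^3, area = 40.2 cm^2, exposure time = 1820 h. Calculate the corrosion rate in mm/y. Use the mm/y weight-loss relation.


Apply the mm/y weight-loss relation: CR = 87600 * W / (D * A * T)
Numerator: 87600 * 3.252 = 284875.2
Denominator: 6.7 * 40.2 * 1820 = 490198.8
CR = 284875.2 / 490198.8 = 0.58114 mm/y

0.58114 mm/y


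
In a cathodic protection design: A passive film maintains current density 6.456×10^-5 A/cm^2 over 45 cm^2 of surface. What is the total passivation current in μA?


I = i_pass * A, then convert A → μA (×10^6)
I = 6.456×10^-5 * 45 * 10^6 = 2905.2 μA

2905.2 μA


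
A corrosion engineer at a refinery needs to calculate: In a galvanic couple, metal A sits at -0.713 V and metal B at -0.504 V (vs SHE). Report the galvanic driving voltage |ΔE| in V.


Driving voltage is the absolute potential difference.
|ΔE| = |-0.713 − (-0.504)| = 0.209 V

0.209 V


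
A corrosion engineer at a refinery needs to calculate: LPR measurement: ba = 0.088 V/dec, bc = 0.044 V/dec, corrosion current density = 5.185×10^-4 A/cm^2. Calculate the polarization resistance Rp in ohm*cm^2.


Apply the Stern-Geary equation: Rp = ba*bc / (2.303*icorr*(ba+bc))
ba*bc = 0.088*0.044 = 0.003872
ba+bc = 0.132; 2.303*icorr*(ba+bc) = 2.303*5.185×10^-4*0.132 = 1.5762193×10^-4
Rp = 0.003872 / 1.5762193×10^-4 = 24.57 ohm*cm^2

24.57 ohm*cm^2


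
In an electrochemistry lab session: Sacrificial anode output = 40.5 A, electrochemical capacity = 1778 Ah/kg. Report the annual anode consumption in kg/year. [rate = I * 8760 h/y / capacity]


Annual consumption = current * hours per year / capacity
Rate = 40.5 * 8760 / 1778 = 199.5 kg/year

199.5 kg/year


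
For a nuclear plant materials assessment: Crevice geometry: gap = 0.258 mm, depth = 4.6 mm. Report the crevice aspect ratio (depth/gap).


Aspect ratio = depth / gap
Ratio = 4.6 / 0.258 = 17.8

17.8


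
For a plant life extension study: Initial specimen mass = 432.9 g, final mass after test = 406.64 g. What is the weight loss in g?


Weight loss = initial − final
WL = 432.9 − 406.64 = 26.26 g

26.26 g


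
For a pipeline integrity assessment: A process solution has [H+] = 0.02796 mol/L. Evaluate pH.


pH = −log10[H+]
pH = −log10(0.02796) = 1.55

1.55


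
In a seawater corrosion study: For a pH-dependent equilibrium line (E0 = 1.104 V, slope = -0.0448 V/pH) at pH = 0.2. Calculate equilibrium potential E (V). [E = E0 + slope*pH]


Apply the Pourbaix line equation: E = E0 + slope*pH
E = 1.104 + (-0.0448)*0.2 = 1.104 + (-0.00896) = 1.09504 V
Rounded to 3 decimal places: E = 1.095 V

1.095 V


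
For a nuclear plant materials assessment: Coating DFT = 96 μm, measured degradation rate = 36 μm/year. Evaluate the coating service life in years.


Service life = thickness / degradation rate
Life = 96 / 36 = 2.7 years

2.7 years


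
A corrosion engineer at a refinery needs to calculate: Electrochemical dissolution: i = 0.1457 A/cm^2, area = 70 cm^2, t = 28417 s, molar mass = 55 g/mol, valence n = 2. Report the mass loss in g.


Apply Faraday's law: m = i*A*t*M / (n*F)
Total charge passed Q = i*A*t = 0.1457*70*28417 = 289824.983 C
m = Q*M/(n*F) = 289824.983*55/(2*96485) = 82.60545 g

82.60545 g


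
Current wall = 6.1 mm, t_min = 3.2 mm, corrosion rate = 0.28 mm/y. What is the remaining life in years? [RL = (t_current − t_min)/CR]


Apply the remaining-life relation: RL = (t_current − t_min) / CR
RL = (6.1 − 3.2) / 0.28 = 2.9 / 0.28 = 10.4 years

10.4 years


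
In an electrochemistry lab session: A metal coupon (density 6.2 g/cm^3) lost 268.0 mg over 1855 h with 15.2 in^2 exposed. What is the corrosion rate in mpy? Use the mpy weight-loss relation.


Apply the mpy weight-loss relation: CR = 534 * W / (D * A * T)
Numerator: 534 * 268.0 = 143112.0
Denominator: 6.2 * 15.2 * 1855 = 174815.2
CR = 143112.0 / 174815.2 = 0.819 mpy

0.819 mpy


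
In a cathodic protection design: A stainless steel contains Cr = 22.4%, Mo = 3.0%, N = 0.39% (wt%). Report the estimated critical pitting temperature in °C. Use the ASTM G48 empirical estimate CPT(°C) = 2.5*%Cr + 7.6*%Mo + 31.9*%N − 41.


Apply the ASTM G48 empirical CPT estimate: CPT(°C) = 2.5*%Cr + 7.6*%Mo + 31.9*%N − 41
2.5*22.4 = 56; 7.6*3.0 = 22.8; 31.9*0.39 = 12.441
CPT = 56 + 22.8 + 12.441 − 41 = 50.241 °C
Rounded to 0.1 °C: CPT ≈ 50.2 °C

50.2 °C


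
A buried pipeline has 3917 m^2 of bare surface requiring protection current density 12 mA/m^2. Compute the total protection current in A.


I = area * current density, then convert mA → A (÷1000)
I = 3917 * 12 / 1000 = 47.0 A

47.0 A


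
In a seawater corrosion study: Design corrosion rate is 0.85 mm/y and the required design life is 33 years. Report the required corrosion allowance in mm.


Corrosion allowance = CR × design life
CA = 0.85 * 33 = 28.05 mm

28.05 mm


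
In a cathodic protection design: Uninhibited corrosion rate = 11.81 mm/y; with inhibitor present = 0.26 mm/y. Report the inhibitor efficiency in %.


Apply the inhibitor-efficiency definition: IE = (CR_blank − CR_inh)/CR_blank × 100
IE = (11.81 − 0.26) / 11.81 × 100
IE = 11.55 / 11.81 × 100 = 97.8 %

97.8 %


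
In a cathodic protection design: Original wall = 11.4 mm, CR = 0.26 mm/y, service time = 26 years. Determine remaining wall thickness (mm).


Remaining wall = original − CR × time
t = 11.4 − 0.26*26 = 11.4 − 6.76 = 4.64 mm

4.64 mm


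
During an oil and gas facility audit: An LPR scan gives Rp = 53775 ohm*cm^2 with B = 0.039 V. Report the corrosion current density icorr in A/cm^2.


Apply the Stern-Geary relation: icorr = B / Rp
icorr = 0.039 / 53775 = 7.252×10^-7 A/cm^2

7.252×10^-7 A/cm^2


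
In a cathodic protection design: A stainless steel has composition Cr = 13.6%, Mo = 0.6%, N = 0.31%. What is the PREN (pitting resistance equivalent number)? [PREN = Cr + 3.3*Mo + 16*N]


Apply the PREN formula: PREN = Cr + 3.3*Mo + 16*N
PREN = 13.6 + 3.3*0.6 + 16*0.31
PREN = 13.6 + 1.98 + 4.96 = 20.54

20.54


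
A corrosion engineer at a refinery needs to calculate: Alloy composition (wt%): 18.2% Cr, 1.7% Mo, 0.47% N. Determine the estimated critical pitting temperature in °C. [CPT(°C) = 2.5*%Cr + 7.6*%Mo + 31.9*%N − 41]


Apply the ASTM G48 empirical CPT estimate: CPT(°C) = 2.5*%Cr + 7.6*%Mo + 31.9*%N − 41
2.5*18.2 = 45.5; 7.6*1.7 = 12.92; 31.9*0.47 = 14.993
CPT = 45.5 + 12.92 + 14.993 − 41 = 32.413 °C
Rounded to 0.1 °C: CPT ≈ 32.4 °C

32.4 °C


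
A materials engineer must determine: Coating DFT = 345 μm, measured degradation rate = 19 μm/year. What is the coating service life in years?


Service life = thickness / degradation rate
Life = 345 / 19 = 18.2 years

18.2 years


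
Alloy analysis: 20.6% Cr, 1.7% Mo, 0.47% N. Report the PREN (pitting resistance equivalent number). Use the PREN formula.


Apply the PREN formula: PREN = Cr + 3.3*Mo + 16*N
PREN = 20.6 + 3.3*1.7 + 16*0.47
PREN = 20.6 + 5.61 + 7.52 = 33.73

33.73


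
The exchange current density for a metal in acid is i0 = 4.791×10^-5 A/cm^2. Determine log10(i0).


i0 = 4.791×10^-5 A/cm^2
log10(i0) = -4.32

-4.32


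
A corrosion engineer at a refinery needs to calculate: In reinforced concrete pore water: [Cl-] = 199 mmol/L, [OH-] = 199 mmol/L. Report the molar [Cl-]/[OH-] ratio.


Threshold parameter = [Cl-] / [OH-] (molar basis; both in mmol/L, so units cancel)
Ratio = 199 / 199 = 1.0

1.0


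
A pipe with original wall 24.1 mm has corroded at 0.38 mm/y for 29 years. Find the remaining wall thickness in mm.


Remaining wall = original − CR × time
t = 24.1 − 0.38*29 = 24.1 − 11.02 = 13.08 mm

13.08 mm


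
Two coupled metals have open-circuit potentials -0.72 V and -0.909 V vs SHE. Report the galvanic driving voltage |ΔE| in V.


Driving voltage is the absolute potential difference.
|ΔE| = |-0.72 − (-0.909)| = 0.189 V

0.189 V


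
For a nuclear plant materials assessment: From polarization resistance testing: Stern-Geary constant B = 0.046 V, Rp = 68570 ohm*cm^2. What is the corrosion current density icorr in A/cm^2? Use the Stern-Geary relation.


Apply the Stern-Geary relation: icorr = B / Rp
icorr = 0.046 / 68570 = 6.708×10^-7 A/cm^2

6.708×10^-7 A/cm^2


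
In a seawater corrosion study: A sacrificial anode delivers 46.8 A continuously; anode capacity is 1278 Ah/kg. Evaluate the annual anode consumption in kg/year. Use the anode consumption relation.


Annual consumption = current * hours per year / capacity
Rate = 46.8 * 8760 / 1278 = 320.8 kg/year

320.8 kg/year


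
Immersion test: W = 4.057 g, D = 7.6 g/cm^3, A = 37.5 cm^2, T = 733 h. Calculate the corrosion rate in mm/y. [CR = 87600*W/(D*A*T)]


Apply the mm/y weight-loss relation: CR = 87600 * W / (D * A * T)
Numerator: 87600 * 4.057 = 355393.2
Denominator: 7.6 * 37.5 * 733 = 208905.0
CR = 355393.2 / 208905.0 = 1.701219 mm/y

1.701219 mm/y


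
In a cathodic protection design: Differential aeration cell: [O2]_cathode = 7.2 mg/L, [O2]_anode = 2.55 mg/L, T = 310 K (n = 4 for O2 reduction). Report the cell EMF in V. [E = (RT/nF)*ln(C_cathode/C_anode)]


Apply the Nernst concentration-cell relation: E = (RT/nF)*ln(C_cathode/C_anode)
RT/nF = 8.314*310/(4*96485) = 0.00667808 V
ln(7.2/2.55) = 1.03799
E = 0.00667808 * 1.03799 = 0.00693 V

0.00693 V


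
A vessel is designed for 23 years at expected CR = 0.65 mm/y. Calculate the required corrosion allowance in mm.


Corrosion allowance = CR × design life
CA = 0.65 * 23 = 14.95 mm

14.95 mm


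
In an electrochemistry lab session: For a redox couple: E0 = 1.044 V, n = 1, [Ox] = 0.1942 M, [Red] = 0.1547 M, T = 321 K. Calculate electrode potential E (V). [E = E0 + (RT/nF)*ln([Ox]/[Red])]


Apply the Nernst equation: E = E0 + (RT/nF)*ln([Ox]/[Red])
Step 1: RT/nF = 8.314*321/(1*96485) = 0.0276602 V
Step 2: [Ox]/[Red] = 0.1942/0.1547 = 1.255333
Step 3: ln(1.255333) = 0.227401
Step 4: correction = 0.0276602 * 0.227401 = 0.0063 V
E = 1.044 + 0.0063 = 1.0503 V

1.0503 V


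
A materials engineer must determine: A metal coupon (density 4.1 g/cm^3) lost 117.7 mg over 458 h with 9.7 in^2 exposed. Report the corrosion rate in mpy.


Apply the mpy weight-loss relation: CR = 534 * W / (D * A * T)
Numerator: 534 * 117.7 = 62851.8
Denominator: 4.1 * 9.7 * 458 = 18214.66
CR = 62851.8 / 18214.66 = 3.45062 mpy

3.45062 mpy


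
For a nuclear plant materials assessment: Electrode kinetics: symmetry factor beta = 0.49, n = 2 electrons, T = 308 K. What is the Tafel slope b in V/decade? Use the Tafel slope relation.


Apply the Tafel slope relation: b = 2.303*R*T/(beta*n*F)
Numerator: 2.303 * 8.314 * 308 = 5897.32
Denominator: 0.49 * 2 * 96485 = 94555.3
b = 5897.32 / 94555.3 = 0.0624 V/decade

0.0624 V/decade


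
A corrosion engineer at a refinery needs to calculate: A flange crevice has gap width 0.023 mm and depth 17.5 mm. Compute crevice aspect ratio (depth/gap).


Aspect ratio = depth / gap
Ratio = 17.5 / 0.023 = 760.9

760.9


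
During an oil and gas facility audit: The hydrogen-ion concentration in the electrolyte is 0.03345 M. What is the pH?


pH = −log10[H+]
pH = −log10(0.03345) = 1.48

1.48


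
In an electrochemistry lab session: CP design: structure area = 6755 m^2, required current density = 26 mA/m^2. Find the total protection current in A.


I = area * current density, then convert mA → A (÷1000)
I = 6755 * 26 / 1000 = 175.63 A

175.63 A


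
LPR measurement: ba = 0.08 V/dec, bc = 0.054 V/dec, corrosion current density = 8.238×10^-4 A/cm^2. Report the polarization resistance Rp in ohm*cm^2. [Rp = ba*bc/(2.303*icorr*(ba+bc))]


Apply the Stern-Geary equation: Rp = ba*bc / (2.303*icorr*(ba+bc))
ba*bc = 0.08*0.054 = 0.00432
ba+bc = 0.134; 2.303*icorr*(ba+bc) = 2.303*8.238×10^-4*0.134 = 2.5422633×10^-4
Rp = 0.00432 / 2.5422633×10^-4 = 16.99 ohm*cm^2

16.99 ohm*cm^2


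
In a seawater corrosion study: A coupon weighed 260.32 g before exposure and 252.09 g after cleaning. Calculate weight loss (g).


Weight loss = initial − final
WL = 260.32 − 252.09 = 8.23 g

8.23 g


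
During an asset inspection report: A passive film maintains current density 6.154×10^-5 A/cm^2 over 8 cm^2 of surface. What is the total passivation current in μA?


I = i_pass * A, then convert A → μA (×10^6)
I = 6.154×10^-5 * 8 * 10^6 = 492.32 μA

492.32 μA


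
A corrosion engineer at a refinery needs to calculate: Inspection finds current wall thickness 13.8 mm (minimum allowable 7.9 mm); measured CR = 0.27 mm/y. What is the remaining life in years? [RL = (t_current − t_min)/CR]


Apply the remaining-life relation: RL = (t_current − t_min) / CR
RL = (13.8 − 7.9) / 0.27 = 5.9 / 0.27 = 21.9 years

21.9 years


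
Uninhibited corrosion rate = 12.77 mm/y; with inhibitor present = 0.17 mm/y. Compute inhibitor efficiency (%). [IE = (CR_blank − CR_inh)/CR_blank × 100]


Apply the inhibitor-efficiency definition: IE = (CR_blank − CR_inh)/CR_blank × 100
IE = (12.77 − 0.17) / 12.77 × 100
IE = 12.6 / 12.77 × 100 = 98.7 %

98.7 %


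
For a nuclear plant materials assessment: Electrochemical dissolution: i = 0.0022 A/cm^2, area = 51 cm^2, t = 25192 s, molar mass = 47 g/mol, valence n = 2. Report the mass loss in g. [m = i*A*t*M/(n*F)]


Apply Faraday's law: m = i*A*t*M / (n*F)
Total charge passed Q = i*A*t = 0.0022*51*25192 = 2826.5424 C
m = Q*M/(n*F) = 2826.5424*47/(2*96485) = 0.68844 g

0.68844 g


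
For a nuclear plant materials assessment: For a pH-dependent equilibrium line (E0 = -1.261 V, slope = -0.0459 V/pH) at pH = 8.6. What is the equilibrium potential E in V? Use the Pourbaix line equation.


Apply the Pourbaix line equation: E = E0 + slope*pH
E = -1.261 + (-0.0459)*8.6 = -1.261 + (-0.39474) = -1.65574 V
Rounded to 3 decimal places: E = -1.656 V

-1.656 V


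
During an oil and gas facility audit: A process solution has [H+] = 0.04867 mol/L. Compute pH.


pH = −log10[H+]
pH = −log10(0.04867) = 1.31

1.31


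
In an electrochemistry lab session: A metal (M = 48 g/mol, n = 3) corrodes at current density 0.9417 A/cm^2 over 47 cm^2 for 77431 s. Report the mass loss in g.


Apply Faraday's law: m = i*A*t*M / (n*F)
Total charge passed Q = i*A*t = 0.9417*47*77431 = 3427088.3169 C
m = Q*M/(n*F) = 3427088.3169*48/(3*96485) = 568.31024 g

568.31024 g


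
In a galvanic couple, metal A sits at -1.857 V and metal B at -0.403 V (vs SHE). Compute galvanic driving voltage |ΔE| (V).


Driving voltage is the absolute potential difference.
|ΔE| = |-1.857 − (-0.403)| = 1.454 V

1.454 V


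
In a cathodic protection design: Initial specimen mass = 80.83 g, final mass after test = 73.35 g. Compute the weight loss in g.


Weight loss = initial − final
WL = 80.83 − 73.35 = 7.48 g

7.48 g


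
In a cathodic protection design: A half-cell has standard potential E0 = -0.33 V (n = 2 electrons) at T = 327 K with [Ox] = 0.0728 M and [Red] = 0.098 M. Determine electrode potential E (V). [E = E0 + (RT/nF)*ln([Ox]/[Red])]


Apply the Nernst equation: E = E0 + (RT/nF)*ln([Ox]/[Red])
Step 1: RT/nF = 8.314*327/(2*96485) = 0.0140886 V
Step 2: [Ox]/[Red] = 0.0728/0.098 = 0.742857
Step 3: ln(0.742857) = -0.297252
Step 4: correction = 0.0140886 * -0.297252 = -0.0042 V
E = -0.33 + -0.0042 = -0.3342 V

-0.3342 V


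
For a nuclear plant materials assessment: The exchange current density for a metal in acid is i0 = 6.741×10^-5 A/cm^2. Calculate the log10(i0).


i0 = 6.741×10^-5 A/cm^2
log10(i0) = -4.171

-4.171


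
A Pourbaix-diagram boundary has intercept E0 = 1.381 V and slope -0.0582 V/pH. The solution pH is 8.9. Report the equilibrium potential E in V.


Apply the Pourbaix line equation: E = E0 + slope*pH
E = 1.381 + (-0.0582)*8.9 = 1.381 + (-0.51798) = 0.86302 V
Rounded to 3 decimal places: E = 0.863 V

0.863 V


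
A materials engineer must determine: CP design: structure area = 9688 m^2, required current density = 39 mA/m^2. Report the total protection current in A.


I = area * current density, then convert mA → A (÷1000)
I = 9688 * 39 / 1000 = 377.83 A

377.83 A


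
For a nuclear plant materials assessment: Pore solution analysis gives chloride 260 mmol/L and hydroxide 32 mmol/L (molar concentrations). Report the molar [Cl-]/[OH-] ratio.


Threshold parameter = [Cl-] / [OH-] (molar basis; both in mmol/L, so units cancel)
Ratio = 260 / 32 = 8.13

8.13


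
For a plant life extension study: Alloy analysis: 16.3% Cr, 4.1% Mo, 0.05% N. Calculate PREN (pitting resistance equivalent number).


Apply the PREN formula: PREN = Cr + 3.3*Mo + 16*N
PREN = 16.3 + 3.3*4.1 + 16*0.05
PREN = 16.3 + 13.53 + 0.8 = 30.63

30.63


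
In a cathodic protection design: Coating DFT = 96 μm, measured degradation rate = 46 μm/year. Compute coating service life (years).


Service life = thickness / degradation rate
Life = 96 / 46 = 2.1 years

2.1 years


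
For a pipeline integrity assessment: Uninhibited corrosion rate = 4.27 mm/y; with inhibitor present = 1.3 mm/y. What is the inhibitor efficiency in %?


Apply the inhibitor-efficiency definition: IE = (CR_blank − CR_inh)/CR_blank × 100
IE = (4.27 − 1.3) / 4.27 × 100
IE = 2.97 / 4.27 × 100 = 69.6 %

69.6 %


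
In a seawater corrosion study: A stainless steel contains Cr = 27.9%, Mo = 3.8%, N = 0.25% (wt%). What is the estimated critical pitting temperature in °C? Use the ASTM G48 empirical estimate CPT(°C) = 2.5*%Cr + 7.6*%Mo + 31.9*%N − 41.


Apply the ASTM G48 empirical CPT estimate: CPT(°C) = 2.5*%Cr + 7.6*%Mo + 31.9*%N − 41
2.5*27.9 = 69.75; 7.6*3.8 = 28.88; 31.9*0.25 = 7.975
CPT = 69.75 + 28.88 + 7.975 − 41 = 65.605 °C
Rounded to 0.1 °C: CPT ≈ 65.6 °C

65.6 °C


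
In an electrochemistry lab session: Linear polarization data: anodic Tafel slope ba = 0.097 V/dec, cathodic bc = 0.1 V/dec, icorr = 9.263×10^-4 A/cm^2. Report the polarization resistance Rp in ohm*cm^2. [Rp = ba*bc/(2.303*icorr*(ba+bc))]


Apply the Stern-Geary equation: Rp = ba*bc / (2.303*icorr*(ba+bc))
ba*bc = 0.097*0.1 = 0.0097
ba+bc = 0.197; 2.303*icorr*(ba+bc) = 2.303*9.263×10^-4*0.197 = 4.2025397×10^-4
Rp = 0.0097 / 4.2025397×10^-4 = 23.08 ohm*cm^2

23.08 ohm*cm^2


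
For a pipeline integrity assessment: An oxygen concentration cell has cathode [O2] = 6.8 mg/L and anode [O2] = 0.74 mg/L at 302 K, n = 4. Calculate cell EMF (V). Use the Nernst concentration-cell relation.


Apply the Nernst concentration-cell relation: E = (RT/nF)*ln(C_cathode/C_anode)
RT/nF = 8.314*302/(4*96485) = 0.00650575 V
ln(6.8/0.74) = 2.21803
E = 0.00650575 * 2.21803 = 0.01443 V

0.01443 V


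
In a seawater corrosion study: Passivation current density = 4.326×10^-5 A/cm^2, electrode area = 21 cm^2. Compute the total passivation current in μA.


I = i_pass * A, then convert A → μA (×10^6)
I = 4.326×10^-5 * 21 * 10^6 = 908.46 μA

908.46 μA


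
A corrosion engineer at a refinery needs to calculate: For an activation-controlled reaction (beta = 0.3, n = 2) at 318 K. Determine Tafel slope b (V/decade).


Apply the Tafel slope relation: b = 2.303*R*T/(beta*n*F)
Numerator: 2.303 * 8.314 * 318 = 6088.79
Denominator: 0.3 * 2 * 96485 = 57891.0
b = 6088.79 / 57891.0 = 0.105 V/decade

0.105 V/decade


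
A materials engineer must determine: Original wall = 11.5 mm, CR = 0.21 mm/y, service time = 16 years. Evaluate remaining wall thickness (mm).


Remaining wall = original − CR × time
t = 11.5 − 0.21*16 = 11.5 − 3.36 = 8.14 mm

8.14 mm


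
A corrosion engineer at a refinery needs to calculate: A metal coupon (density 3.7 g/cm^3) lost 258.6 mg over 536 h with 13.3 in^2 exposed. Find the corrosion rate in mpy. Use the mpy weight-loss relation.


Apply the mpy weight-loss relation: CR = 534 * W / (D * A * T)
Numerator: 534 * 258.6 = 138092.4
Denominator: 3.7 * 13.3 * 536 = 26376.56
CR = 138092.4 / 26376.56 = 5.235 mpy

5.235 mpy


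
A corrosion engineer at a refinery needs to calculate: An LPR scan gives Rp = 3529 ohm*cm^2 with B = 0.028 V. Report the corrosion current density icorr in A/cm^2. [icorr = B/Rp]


Apply the Stern-Geary relation: icorr = B / Rp
icorr = 0.028 / 3529 = 7.934×10^-6 A/cm^2

7.934×10^-6 A/cm^2


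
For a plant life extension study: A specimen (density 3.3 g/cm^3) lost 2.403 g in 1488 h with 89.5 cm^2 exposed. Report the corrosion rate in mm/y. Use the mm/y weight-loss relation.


Apply the mm/y weight-loss relation: CR = 87600 * W / (D * A * T)
Numerator: 87600 * 2.403 = 210502.8
Denominator: 3.3 * 89.5 * 1488 = 439480.8
CR = 210502.8 / 439480.8 = 0.47898 mm/y

0.47898 mm/y


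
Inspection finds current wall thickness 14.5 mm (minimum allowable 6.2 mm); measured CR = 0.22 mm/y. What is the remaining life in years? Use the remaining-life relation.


Apply the remaining-life relation: RL = (t_current − t_min) / CR
RL = (14.5 − 6.2) / 0.22 = 8.3 / 0.22 = 37.7 years

37.7 years


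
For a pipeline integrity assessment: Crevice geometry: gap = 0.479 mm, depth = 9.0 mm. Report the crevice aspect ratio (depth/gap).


Aspect ratio = depth / gap
Ratio = 9.0 / 0.479 = 18.8

18.8


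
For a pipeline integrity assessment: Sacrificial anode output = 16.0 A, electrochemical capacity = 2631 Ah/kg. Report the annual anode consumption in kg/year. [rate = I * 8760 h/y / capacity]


Annual consumption = current * hours per year / capacity
Rate = 16.0 * 8760 / 2631 = 53.3 kg/year

53.3 kg/year


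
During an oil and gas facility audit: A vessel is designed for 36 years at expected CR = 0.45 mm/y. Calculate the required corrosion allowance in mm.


Corrosion allowance = CR × design life
CA = 0.45 * 36 = 16.2 mm

16.2 mm


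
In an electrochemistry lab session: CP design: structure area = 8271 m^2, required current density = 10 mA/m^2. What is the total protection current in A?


I = area * current density, then convert mA → A (÷1000)
I = 8271 * 10 / 1000 = 82.71 A

82.71 A


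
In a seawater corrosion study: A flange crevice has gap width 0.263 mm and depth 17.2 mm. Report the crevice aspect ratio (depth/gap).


Aspect ratio = depth / gap
Ratio = 17.2 / 0.263 = 65.4

65.4


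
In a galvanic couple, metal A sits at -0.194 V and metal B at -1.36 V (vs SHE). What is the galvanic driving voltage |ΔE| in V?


Driving voltage is the absolute potential difference.
|ΔE| = |-0.194 − (-1.36)| = 1.166 V

1.166 V


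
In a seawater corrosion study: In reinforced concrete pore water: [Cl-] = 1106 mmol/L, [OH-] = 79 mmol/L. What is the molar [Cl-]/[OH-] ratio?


Threshold parameter = [Cl-] / [OH-] (molar basis; both in mmol/L, so units cancel)
Ratio = 1106 / 79 = 14.0

14.0


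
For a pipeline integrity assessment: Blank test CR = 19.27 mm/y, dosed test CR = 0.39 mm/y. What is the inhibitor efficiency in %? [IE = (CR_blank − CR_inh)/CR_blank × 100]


Apply the inhibitor-efficiency definition: IE = (CR_blank − CR_inh)/CR_blank × 100
IE = (19.27 − 0.39) / 19.27 × 100
IE = 18.88 / 19.27 × 100 = 98.0 %

98.0 %


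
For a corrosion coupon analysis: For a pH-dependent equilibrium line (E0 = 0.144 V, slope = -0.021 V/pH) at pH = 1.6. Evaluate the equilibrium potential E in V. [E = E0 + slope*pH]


Apply the Pourbaix line equation: E = E0 + slope*pH
E = 0.144 + (-0.021)*1.6 = 0.144 + (-0.0336) = 0.1104 V
Rounded to 4 decimal places: E = 0.1104 V

0.1104 V


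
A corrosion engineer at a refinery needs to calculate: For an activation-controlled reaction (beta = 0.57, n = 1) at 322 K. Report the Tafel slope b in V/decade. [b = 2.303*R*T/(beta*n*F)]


Apply the Tafel slope relation: b = 2.303*R*T/(beta*n*F)
Numerator: 2.303 * 8.314 * 322 = 6165.38
Denominator: 0.57 * 1 * 96485 = 54996.45
b = 6165.38 / 54996.45 = 0.1121 V/decade

0.1121 V/decade


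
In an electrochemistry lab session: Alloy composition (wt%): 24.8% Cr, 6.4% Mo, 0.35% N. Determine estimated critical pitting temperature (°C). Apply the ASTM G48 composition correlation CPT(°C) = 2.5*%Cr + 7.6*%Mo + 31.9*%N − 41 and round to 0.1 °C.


Apply the ASTM G48 empirical CPT estimate: CPT(°C) = 2.5*%Cr + 7.6*%Mo + 31.9*%N − 41
2.5*24.8 = 62; 7.6*6.4 = 48.64; 31.9*0.35 = 11.165
CPT = 62 + 48.64 + 11.165 − 41 = 80.805 °C
Rounded to 0.1 °C: CPT ≈ 80.8 °C

80.8 °C


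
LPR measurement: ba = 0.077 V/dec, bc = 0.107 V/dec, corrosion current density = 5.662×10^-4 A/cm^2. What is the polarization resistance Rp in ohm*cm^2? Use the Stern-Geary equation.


Apply the Stern-Geary equation: Rp = ba*bc / (2.303*icorr*(ba+bc))
ba*bc = 0.077*0.107 = 0.008239
ba+bc = 0.184; 2.303*icorr*(ba+bc) = 2.303*5.662×10^-4*0.184 = 2.3992838×10^-4
Rp = 0.008239 / 2.3992838×10^-4 = 34.3 ohm*cm^2

34.3 ohm*cm^2


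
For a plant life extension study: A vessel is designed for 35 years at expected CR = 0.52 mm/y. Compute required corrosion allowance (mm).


Corrosion allowance = CR × design life
CA = 0.52 * 35 = 18.2 mm

18.2 mm


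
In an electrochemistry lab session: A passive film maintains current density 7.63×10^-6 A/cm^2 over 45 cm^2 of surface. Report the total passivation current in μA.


I = i_pass * A, then convert A → μA (×10^6)
I = 7.63×10^-6 * 45 * 10^6 = 343.35 μA

343.35 μA


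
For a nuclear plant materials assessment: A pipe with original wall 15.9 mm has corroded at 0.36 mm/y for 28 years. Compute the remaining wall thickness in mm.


Remaining wall = original − CR × time
t = 15.9 − 0.36*28 = 15.9 − 10.08 = 5.82 mm

5.82 mm


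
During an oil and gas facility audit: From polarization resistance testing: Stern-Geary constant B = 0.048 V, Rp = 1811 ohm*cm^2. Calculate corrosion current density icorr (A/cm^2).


Apply the Stern-Geary relation: icorr = B / Rp
icorr = 0.048 / 1811 = 2.65×10^-5 A/cm^2

2.65×10^-5 A/cm^2


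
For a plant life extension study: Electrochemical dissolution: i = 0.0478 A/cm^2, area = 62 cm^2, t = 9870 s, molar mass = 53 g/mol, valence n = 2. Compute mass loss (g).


Apply Faraday's law: m = i*A*t*M / (n*F)
Total charge passed Q = i*A*t = 0.0478*62*9870 = 29250.732 C
m = Q*M/(n*F) = 29250.732*53/(2*96485) = 8.0338 g

8.0338 g


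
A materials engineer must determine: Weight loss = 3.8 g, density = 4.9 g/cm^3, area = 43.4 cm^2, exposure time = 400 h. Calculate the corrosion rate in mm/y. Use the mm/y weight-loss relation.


Apply the mm/y weight-loss relation: CR = 87600 * W / (D * A * T)
Numerator: 87600 * 3.8 = 332880.0
Denominator: 4.9 * 43.4 * 400 = 85064.0
CR = 332880.0 / 85064.0 = 3.9133 mm/y

3.9133 mm/y


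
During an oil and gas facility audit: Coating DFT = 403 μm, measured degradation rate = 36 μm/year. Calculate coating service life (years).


Service life = thickness / degradation rate
Life = 403 / 36 = 11.2 years

11.2 years


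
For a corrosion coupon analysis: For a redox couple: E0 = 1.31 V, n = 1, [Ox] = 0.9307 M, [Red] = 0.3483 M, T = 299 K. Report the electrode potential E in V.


Apply the Nernst equation: E = E0 + (RT/nF)*ln([Ox]/[Red])
Step 1: RT/nF = 8.314*299/(1*96485) = 0.02576448 V
Step 2: [Ox]/[Red] = 0.9307/0.3483 = 2.672122
Step 3: ln(2.672122) = 0.982873
Step 4: correction = 0.02576448 * 0.982873 = 0.0253 V
E = 1.31 + 0.0253 = 1.3353 V

1.3353 V


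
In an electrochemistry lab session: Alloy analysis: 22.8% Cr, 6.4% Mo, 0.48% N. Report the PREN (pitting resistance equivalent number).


Apply the PREN formula: PREN = Cr + 3.3*Mo + 16*N
PREN = 22.8 + 3.3*6.4 + 16*0.48
PREN = 22.8 + 21.12 + 7.68 = 51.6

51.6


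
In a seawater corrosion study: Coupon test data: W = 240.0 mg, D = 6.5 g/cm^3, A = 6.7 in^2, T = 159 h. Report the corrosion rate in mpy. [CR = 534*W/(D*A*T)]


Apply the mpy weight-loss relation: CR = 534 * W / (D * A * T)
Numerator: 534 * 240.0 = 128160.0
Denominator: 6.5 * 6.7 * 159 = 6924.45
CR = 128160.0 / 6924.45 = 18.5083 mpy

18.5083 mpy


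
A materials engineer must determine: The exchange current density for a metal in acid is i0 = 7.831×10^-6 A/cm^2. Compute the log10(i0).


i0 = 7.831×10^-6 A/cm^2
log10(i0) = -5.106

-5.106


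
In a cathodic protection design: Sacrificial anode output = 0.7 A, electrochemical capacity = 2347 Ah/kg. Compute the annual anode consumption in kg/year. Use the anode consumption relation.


Annual consumption = current * hours per year / capacity
Rate = 0.7 * 8760 / 2347 = 2.6 kg/year

2.6 kg/year


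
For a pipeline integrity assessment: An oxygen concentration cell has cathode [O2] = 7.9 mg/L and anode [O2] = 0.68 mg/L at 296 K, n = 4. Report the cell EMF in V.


Apply the Nernst concentration-cell relation: E = (RT/nF)*ln(C_cathode/C_anode)
RT/nF = 8.314*296/(4*96485) = 0.00637649 V
ln(7.9/0.68) = 2.45253
E = 0.00637649 * 2.45253 = 0.01564 V

0.01564 V


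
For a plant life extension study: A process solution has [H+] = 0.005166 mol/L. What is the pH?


pH = −log10[H+]
pH = −log10(0.005166) = 2.29

2.29


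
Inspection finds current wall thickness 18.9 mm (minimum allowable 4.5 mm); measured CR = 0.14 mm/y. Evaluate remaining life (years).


Apply the remaining-life relation: RL = (t_current − t_min) / CR
RL = (18.9 − 4.5) / 0.14 = 14.4 / 0.14 = 102.9 years

102.9 years


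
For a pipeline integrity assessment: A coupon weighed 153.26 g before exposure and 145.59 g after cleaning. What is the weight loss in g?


Weight loss = initial − final
WL = 153.26 − 145.59 = 7.67 g

7.67 g


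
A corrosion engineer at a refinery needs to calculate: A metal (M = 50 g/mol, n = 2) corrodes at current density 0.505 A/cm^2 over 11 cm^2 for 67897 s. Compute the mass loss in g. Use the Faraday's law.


Apply Faraday's law: m = i*A*t*M / (n*F)
Total charge passed Q = i*A*t = 0.505*11*67897 = 377167.835 C
m = Q*M/(n*F) = 377167.835*50/(2*96485) = 97.727 g

97.727 g


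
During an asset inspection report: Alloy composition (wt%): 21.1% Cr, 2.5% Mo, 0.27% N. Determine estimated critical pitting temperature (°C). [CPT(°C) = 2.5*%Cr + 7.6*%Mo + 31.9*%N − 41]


Apply the ASTM G48 empirical CPT estimate: CPT(°C) = 2.5*%Cr + 7.6*%Mo + 31.9*%N − 41
2.5*21.1 = 52.75; 7.6*2.5 = 19; 31.9*0.27 = 8.613
CPT = 52.75 + 19 + 8.613 − 41 = 39.363 °C
Rounded to 0.1 °C: CPT ≈ 39.4 °C

39.4 °C


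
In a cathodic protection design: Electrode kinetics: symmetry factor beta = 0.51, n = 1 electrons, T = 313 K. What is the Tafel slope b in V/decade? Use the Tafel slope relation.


Apply the Tafel slope relation: b = 2.303*R*T/(beta*n*F)
Numerator: 2.303 * 8.314 * 313 = 5993.06
Denominator: 0.51 * 1 * 96485 = 49207.35
b = 5993.06 / 49207.35 = 0.1218 V/decade

0.1218 V/decade


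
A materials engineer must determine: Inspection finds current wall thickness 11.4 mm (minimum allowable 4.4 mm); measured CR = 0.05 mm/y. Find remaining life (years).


Apply the remaining-life relation: RL = (t_current − t_min) / CR
RL = (11.4 − 4.4) / 0.05 = 7.0 / 0.05 = 140.0 years

140.0 years


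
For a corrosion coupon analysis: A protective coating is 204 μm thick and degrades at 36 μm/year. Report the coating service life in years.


Service life = thickness / degradation rate
Life = 204 / 36 = 5.7 years

5.7 years


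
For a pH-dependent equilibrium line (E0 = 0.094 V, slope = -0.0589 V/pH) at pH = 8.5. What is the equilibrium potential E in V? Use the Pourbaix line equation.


Apply the Pourbaix line equation: E = E0 + slope*pH
E = 0.094 + (-0.0589)*8.5 = 0.094 + (-0.50065) = -0.40665 V
Rounded to 3 decimal places: E = -0.407 V

-0.407 V


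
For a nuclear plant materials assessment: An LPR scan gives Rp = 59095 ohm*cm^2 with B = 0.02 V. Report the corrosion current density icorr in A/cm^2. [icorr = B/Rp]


Apply the Stern-Geary relation: icorr = B / Rp
icorr = 0.02 / 59095 = 3.384×10^-7 A/cm^2

3.384×10^-7 A/cm^2


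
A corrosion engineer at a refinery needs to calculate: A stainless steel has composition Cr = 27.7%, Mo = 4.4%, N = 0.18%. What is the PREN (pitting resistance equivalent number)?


Apply the PREN formula: PREN = Cr + 3.3*Mo + 16*N
PREN = 27.7 + 3.3*4.4 + 16*0.18
PREN = 27.7 + 14.52 + 2.88 = 45.1

45.1


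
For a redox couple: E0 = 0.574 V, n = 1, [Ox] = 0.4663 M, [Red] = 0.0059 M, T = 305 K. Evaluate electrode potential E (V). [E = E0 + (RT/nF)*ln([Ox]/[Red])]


Apply the Nernst equation: E = E0 + (RT/nF)*ln([Ox]/[Red])
Step 1: RT/nF = 8.314*305/(1*96485) = 0.02628149 V
Step 2: [Ox]/[Red] = 0.4663/0.0059 = 79.033898
Step 3: ln(79.033898) = 4.369877
Step 4: correction = 0.02628149 * 4.369877 = 0.1148 V
E = 0.574 + 0.1148 = 0.6888 V

0.6888 V


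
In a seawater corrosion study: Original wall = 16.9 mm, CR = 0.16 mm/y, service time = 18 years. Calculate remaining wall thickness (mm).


Remaining wall = original − CR × time
t = 16.9 − 0.16*18 = 16.9 − 2.88 = 14.02 mm

14.02 mm


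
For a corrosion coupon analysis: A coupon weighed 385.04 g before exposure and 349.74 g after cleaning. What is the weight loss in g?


Weight loss = initial − final
WL = 385.04 − 349.74 = 35.3 g

35.3 g


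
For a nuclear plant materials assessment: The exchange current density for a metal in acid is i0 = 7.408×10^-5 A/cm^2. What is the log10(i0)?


i0 = 7.408×10^-5 A/cm^2
log10(i0) = -4.13

-4.13


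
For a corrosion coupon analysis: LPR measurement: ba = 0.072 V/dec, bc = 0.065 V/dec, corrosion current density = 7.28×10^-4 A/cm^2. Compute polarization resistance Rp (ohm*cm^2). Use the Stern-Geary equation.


Apply the Stern-Geary equation: Rp = ba*bc / (2.303*icorr*(ba+bc))
ba*bc = 0.072*0.065 = 0.00468
ba+bc = 0.137; 2.303*icorr*(ba+bc) = 2.303*7.28×10^-4*0.137 = 2.2969201×10^-4
Rp = 0.00468 / 2.2969201×10^-4 = 20.38 ohm*cm^2

20.38 ohm*cm^2


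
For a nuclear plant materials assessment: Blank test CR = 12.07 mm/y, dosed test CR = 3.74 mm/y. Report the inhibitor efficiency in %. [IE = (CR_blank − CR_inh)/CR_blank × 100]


Apply the inhibitor-efficiency definition: IE = (CR_blank − CR_inh)/CR_blank × 100
IE = (12.07 − 3.74) / 12.07 × 100
IE = 8.33 / 12.07 × 100 = 69.0 %

69.0 %


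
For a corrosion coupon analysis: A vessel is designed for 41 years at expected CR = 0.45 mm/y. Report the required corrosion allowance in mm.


Corrosion allowance = CR × design life
CA = 0.45 * 41 = 18.45 mm

18.45 mm


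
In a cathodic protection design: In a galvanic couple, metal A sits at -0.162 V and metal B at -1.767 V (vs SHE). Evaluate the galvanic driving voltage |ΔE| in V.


Driving voltage is the absolute potential difference.
|ΔE| = |-0.162 − (-1.767)| = 1.605 V

1.605 V


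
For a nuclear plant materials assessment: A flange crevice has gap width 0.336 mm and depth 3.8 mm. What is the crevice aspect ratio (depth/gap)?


Aspect ratio = depth / gap
Ratio = 3.8 / 0.336 = 11.3

11.3


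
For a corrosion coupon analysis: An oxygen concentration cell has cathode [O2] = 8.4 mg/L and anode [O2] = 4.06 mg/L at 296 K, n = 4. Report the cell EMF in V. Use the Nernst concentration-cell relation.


Apply the Nernst concentration-cell relation: E = (RT/nF)*ln(C_cathode/C_anode)
RT/nF = 8.314*296/(4*96485) = 0.00637649 V
ln(8.4/4.06) = 0.72705
E = 0.00637649 * 0.72705 = 0.00464 V

0.00464 V


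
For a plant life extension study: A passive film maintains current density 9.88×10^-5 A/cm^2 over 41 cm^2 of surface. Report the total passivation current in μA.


I = i_pass * A, then convert A → μA (×10^6)
I = 9.88×10^-5 * 41 * 10^6 = 4050.8 μA

4050.8 μA


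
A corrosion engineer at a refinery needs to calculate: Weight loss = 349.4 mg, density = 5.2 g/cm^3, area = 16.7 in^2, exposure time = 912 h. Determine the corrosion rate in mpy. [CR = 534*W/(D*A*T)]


Apply the mpy weight-loss relation: CR = 534 * W / (D * A * T)
Numerator: 534 * 349.4 = 186579.6
Denominator: 5.2 * 16.7 * 912 = 79198.08
CR = 186579.6 / 79198.08 = 2.356 mpy

2.356 mpy


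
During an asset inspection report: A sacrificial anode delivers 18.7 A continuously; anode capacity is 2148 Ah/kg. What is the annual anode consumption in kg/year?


Annual consumption = current * hours per year / capacity
Rate = 18.7 * 8760 / 2148 = 76.3 kg/year

76.3 kg/year


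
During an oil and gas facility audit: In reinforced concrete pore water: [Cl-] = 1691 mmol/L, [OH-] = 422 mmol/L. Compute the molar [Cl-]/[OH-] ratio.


Threshold parameter = [Cl-] / [OH-] (molar basis; both in mmol/L, so units cancel)
Ratio = 1691 / 422 = 4.01

4.01


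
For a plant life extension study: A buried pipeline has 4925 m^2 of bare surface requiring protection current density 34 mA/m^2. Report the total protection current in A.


I = area * current density, then convert mA → A (÷1000)
I = 4925 * 34 / 1000 = 167.45 A

167.45 A


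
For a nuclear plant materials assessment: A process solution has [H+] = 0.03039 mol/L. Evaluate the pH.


pH = −log10[H+]
pH = −log10(0.03039) = 1.52

1.52


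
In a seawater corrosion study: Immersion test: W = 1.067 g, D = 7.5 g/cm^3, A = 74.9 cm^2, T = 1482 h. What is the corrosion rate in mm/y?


Apply the mm/y weight-loss relation: CR = 87600 * W / (D * A * T)
Numerator: 87600 * 1.067 = 93469.2
Denominator: 7.5 * 74.9 * 1482 = 832513.5
CR = 93469.2 / 832513.5 = 0.112273 mm/y

0.112273 mm/y


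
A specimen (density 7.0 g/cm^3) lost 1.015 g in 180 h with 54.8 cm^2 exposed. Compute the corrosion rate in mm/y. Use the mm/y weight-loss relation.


Apply the mm/y weight-loss relation: CR = 87600 * W / (D * A * T)
Numerator: 87600 * 1.015 = 88914.0
Denominator: 7.0 * 54.8 * 180 = 69048.0
CR = 88914.0 / 69048.0 = 1.2877 mm/y

1.2877 mm/y


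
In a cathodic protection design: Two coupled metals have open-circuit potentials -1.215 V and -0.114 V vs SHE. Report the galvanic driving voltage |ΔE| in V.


Driving voltage is the absolute potential difference.
|ΔE| = |-1.215 − (-0.114)| = 1.101 V

1.101 V
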